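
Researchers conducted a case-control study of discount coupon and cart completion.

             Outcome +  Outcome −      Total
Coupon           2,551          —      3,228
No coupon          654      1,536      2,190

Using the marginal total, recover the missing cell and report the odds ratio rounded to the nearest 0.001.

The missing cell is in the exposed row: 3228 − 2551 = 677.
So a = 2551, b = 677, c = 654, d = 1536.
OR = (a·d)/(b·c) = (2551 × 1536) / (677 × 654) = 3918336 / 442758 = 8.84984

8.850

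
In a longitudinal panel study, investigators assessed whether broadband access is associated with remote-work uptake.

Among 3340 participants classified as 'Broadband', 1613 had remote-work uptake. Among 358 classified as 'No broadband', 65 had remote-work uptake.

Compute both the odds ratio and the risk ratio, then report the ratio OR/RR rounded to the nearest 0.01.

1.58

From the description: a = 1613, b = 1727, c = 65, d = 293.
OR = (1613·293)/(1727·65) = 472609/112255 = 4.21014
Risk in exposed = 1613/3340 = 0.48293; risk in unexposed = 65/358 = 0.18156; RR = 2.65985
OR/RR = 4.21014 / 2.65985 = 1.58285
The outcome is not rare, so the OR lies further from 1 than the RR.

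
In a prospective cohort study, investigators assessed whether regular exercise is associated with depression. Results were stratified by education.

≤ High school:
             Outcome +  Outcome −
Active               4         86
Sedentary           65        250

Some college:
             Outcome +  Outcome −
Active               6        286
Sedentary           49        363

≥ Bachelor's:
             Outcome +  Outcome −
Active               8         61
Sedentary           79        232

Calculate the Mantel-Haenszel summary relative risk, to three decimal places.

0.268

RR_MH = Σ(aᵢ·n₀ᵢ/nᵢ) / Σ(cᵢ·n₁ᵢ/nᵢ), with n₁ᵢ = aᵢ+bᵢ (exposed), n₀ᵢ = cᵢ+dᵢ (unexposed), nᵢ = n₁ᵢ+n₀ᵢ.
Stratum 1 (≤ High school): n₁ = 90, n₀ = 315, n = 405; a·n₀/n = 4·315/405 = 3.1111; c·n₁/n = 65·90/405 = 14.4444
Stratum 2 (Some college): n₁ = 292, n₀ = 412, n = 704; a·n₀/n = 6·412/704 = 3.5114; c·n₁/n = 49·292/704 = 20.3239
Stratum 3 (≥ Bachelor's): n₁ = 69, n₀ = 311, n = 380; a·n₀/n = 8·311/380 = 6.5474; c·n₁/n = 79·69/380 = 14.3447
RR_MH = (3.1111 + 3.5114 + 6.5474) / (14.4444 + 20.3239 + 14.3447) = 13.1698 / 49.1130 = 0.26815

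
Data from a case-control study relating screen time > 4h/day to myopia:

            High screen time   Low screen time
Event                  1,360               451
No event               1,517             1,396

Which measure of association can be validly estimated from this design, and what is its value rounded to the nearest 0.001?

Reading the table with exposure as columns: a = 1360 (High screen time, case), b = 1517 (High screen time, non-case), c = 451 (Low screen time, case), d = 1396.
This is a case-control study: participants were sampled on outcome status, so risks in the source population cannot be estimated directly — relative risk is not valid here. The odds ratio is the appropriate measure.
OR = (a·d)/(b·c) = (1360 × 1396) / (1517 × 451) = 1898560 / 684167 = 2.77499

2.775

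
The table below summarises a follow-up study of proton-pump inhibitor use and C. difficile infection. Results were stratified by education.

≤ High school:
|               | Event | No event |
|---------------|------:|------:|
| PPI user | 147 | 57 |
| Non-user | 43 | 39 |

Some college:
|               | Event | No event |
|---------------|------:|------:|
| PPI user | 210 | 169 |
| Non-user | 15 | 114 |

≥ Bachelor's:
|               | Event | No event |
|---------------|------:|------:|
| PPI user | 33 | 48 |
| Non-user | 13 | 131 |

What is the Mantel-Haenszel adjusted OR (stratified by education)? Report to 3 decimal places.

OR_MH = Σ(aᵢdᵢ/nᵢ) / Σ(bᵢcᵢ/nᵢ), where nᵢ is the stratum total.
Stratum 1 (≤ High school): n = 286; a·d/n = 147·39/286 = 20.0455; b·c/n = 57·43/286 = 8.5699
Stratum 2 (Some college): n = 508; a·d/n = 210·114/508 = 47.1260; b·c/n = 169·15/508 = 4.9902
Stratum 3 (≥ Bachelor's): n = 225; a·d/n = 33·131/225 = 19.2133; b·c/n = 48·13/225 = 2.7733
OR_MH = (20.0455 + 47.1260 + 19.2133) / (8.5699 + 4.9902 + 2.7733) = 86.3848 / 16.3334 = 5.28884

5.289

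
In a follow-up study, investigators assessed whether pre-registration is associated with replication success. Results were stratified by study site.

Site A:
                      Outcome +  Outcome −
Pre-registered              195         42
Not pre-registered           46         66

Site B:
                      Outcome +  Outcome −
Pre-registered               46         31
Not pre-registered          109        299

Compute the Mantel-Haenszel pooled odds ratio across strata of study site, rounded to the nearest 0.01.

OR_MH = Σ(aᵢdᵢ/nᵢ) / Σ(bᵢcᵢ/nᵢ), where nᵢ is the stratum total.
Stratum 1 (Site A): n = 349; a·d/n = 195·66/349 = 36.8768; b·c/n = 42·46/349 = 5.5358
Stratum 2 (Site B): n = 485; a·d/n = 46·299/485 = 28.3588; b·c/n = 31·109/485 = 6.9670
OR_MH = (36.8768 + 28.3588) / (5.5358 + 6.9670) = 65.2356 / 12.5028 = 5.21766

5.22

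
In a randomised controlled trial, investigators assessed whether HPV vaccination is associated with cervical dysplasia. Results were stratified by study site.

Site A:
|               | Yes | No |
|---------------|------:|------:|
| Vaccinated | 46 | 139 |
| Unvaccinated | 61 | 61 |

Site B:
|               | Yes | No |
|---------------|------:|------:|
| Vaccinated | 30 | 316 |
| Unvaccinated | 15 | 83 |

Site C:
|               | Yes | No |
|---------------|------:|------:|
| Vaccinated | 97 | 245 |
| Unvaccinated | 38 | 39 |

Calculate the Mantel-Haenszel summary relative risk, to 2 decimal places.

RR_MH = Σ(aᵢ·n₀ᵢ/nᵢ) / Σ(cᵢ·n₁ᵢ/nᵢ), with n₁ᵢ = aᵢ+bᵢ (exposed), n₀ᵢ = cᵢ+dᵢ (unexposed), nᵢ = n₁ᵢ+n₀ᵢ.
Stratum 1 (Site A): n₁ = 185, n₀ = 122, n = 307; a·n₀/n = 46·122/307 = 18.2801; c·n₁/n = 61·185/307 = 36.7590
Stratum 2 (Site B): n₁ = 346, n₀ = 98, n = 444; a·n₀/n = 30·98/444 = 6.6216; c·n₁/n = 15·346/444 = 11.6892
Stratum 3 (Site C): n₁ = 342, n₀ = 77, n = 419; a·n₀/n = 97·77/419 = 17.8258; c·n₁/n = 38·342/419 = 31.0167
RR_MH = (18.2801 + 6.6216 + 17.8258) / (36.7590 + 11.6892 + 31.0167) = 42.7275 / 79.4649 = 0.53769

0.54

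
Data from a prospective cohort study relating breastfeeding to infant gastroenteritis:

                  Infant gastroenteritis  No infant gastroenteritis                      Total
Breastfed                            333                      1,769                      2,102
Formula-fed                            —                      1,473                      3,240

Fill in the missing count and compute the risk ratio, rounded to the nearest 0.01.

0.29

The missing cell is in the unexposed row: 3240 − 1473 = 1767.
So a = 333, b = 1769, c = 1767, d = 1473.
RR = [a/(a+b)] / [c/(c+d)] = (333/2102) / (1767/3240) = 0.15842/0.54537 = 0.29048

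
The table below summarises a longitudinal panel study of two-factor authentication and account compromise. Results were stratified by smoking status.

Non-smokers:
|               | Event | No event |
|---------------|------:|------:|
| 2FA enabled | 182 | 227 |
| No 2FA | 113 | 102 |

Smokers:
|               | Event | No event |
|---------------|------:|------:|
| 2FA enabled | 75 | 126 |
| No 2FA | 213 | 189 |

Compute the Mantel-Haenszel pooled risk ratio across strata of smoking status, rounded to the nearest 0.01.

0.78

RR_MH = Σ(aᵢ·n₀ᵢ/nᵢ) / Σ(cᵢ·n₁ᵢ/nᵢ), with n₁ᵢ = aᵢ+bᵢ (exposed), n₀ᵢ = cᵢ+dᵢ (unexposed), nᵢ = n₁ᵢ+n₀ᵢ.
Stratum 1 (Non-smokers): n₁ = 409, n₀ = 215, n = 624; a·n₀/n = 182·215/624 = 62.7083; c·n₁/n = 113·409/624 = 74.0657
Stratum 2 (Smokers): n₁ = 201, n₀ = 402, n = 603; a·n₀/n = 75·402/603 = 50.0000; c·n₁/n = 213·201/603 = 71.0000
RR_MH = (62.7083 + 50.0000) / (74.0657 + 71.0000) = 112.7083 / 145.0657 = 0.77695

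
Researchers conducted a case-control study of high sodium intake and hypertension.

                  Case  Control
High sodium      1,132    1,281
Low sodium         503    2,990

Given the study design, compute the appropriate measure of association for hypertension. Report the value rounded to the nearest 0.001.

5.253

Cells: a = 1132, b = 1281, c = 503, d = 2990.
This is a case-control study: participants were sampled on outcome status, so risks in the source population cannot be estimated directly — relative risk is not valid here. The odds ratio is the appropriate measure.
OR = (a·d)/(b·c) = (1132 × 2990) / (1281 × 503) = 3384680 / 644343 = 5.25292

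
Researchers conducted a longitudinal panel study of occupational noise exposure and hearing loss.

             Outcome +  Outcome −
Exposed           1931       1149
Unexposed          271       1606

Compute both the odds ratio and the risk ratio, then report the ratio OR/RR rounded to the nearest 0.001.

2.294

Cells: a = 1931, b = 1149, c = 271, d = 1606.
OR = (1931·1606)/(1149·271) = 3101186/311379 = 9.95952
Risk in exposed = 1931/3080 = 0.62695; risk in unexposed = 271/1877 = 0.14438; RR = 4.34237
OR/RR = 9.95952 / 4.34237 = 2.29357
The outcome is not rare, so the OR lies further from 1 than the RR.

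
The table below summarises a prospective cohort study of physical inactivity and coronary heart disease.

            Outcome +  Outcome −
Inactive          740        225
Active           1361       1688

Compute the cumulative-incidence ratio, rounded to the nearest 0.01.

1.72

Cells: a = 740, b = 225, c = 1361, d = 1688.
Risk in exposed = 740/965 = 0.76684; risk in unexposed = 1361/3049 = 0.44638.
RR = 0.76684 / 0.44638 = 1.71792
The risk among the exposed is 1.72 times that among the unexposed.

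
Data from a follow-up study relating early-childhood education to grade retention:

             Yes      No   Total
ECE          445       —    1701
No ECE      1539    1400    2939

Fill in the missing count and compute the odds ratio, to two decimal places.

The missing cell is in the exposed row: 1701 − 445 = 1256.
So a = 445, b = 1256, c = 1539, d = 1400.
OR = (a·d)/(b·c) = (445 × 1400) / (1256 × 1539) = 623000 / 1932984 = 0.32230

0.32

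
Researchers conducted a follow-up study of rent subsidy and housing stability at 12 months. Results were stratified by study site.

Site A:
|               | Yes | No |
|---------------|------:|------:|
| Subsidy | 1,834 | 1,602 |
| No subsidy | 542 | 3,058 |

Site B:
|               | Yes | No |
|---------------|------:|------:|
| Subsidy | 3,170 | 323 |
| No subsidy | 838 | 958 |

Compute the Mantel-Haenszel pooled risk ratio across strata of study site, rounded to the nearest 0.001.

RR_MH = Σ(aᵢ·n₀ᵢ/nᵢ) / Σ(cᵢ·n₁ᵢ/nᵢ), with n₁ᵢ = aᵢ+bᵢ (exposed), n₀ᵢ = cᵢ+dᵢ (unexposed), nᵢ = n₁ᵢ+n₀ᵢ.
Stratum 1 (Site A): n₁ = 3436, n₀ = 3600, n = 7036; a·n₀/n = 1834·3600/7036 = 938.3741; c·n₁/n = 542·3436/7036 = 264.6833
Stratum 2 (Site B): n₁ = 3493, n₀ = 1796, n = 5289; a·n₀/n = 3170·1796/5289 = 1076.4455; c·n₁/n = 838·3493/5289 = 553.4381
RR_MH = (938.3741 + 1076.4455) / (264.6833 + 553.4381) = 2014.8195 / 818.1214 = 2.46274

2.463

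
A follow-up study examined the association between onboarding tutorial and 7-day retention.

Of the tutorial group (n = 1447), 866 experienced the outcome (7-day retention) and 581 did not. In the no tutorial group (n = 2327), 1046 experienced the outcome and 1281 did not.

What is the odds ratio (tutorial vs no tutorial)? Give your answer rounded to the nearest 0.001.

From the description: a = 866, b = 581, c = 1046, d = 1281.
OR = (a·d)/(b·c) = (866 × 1281) / (581 × 1046) = 1109346 / 607726 = 1.82540
The odds of 7-day retention are about 1.83 times as high in the tutorial group.

1.825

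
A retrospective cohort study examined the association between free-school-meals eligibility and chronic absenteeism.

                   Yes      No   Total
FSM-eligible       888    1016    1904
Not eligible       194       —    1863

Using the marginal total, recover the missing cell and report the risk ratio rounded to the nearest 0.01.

4.48

The missing cell is in the unexposed row: 1863 − 194 = 1669.
So a = 888, b = 1016, c = 194, d = 1669.
RR = [a/(a+b)] / [c/(c+d)] = (888/1904) / (194/1863) = 0.46639/0.10413 = 4.47875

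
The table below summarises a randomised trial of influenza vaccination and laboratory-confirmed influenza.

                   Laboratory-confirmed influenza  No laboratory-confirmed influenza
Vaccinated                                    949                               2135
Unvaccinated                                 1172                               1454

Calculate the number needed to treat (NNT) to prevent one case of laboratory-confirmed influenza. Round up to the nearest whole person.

8

Risk in treated group = 949/3084 = 0.30772; risk in control = 1172/2626 = 0.44631.
Absolute risk reduction = 0.44631 − 0.30772 = 0.13859
NNT = 1 / ARR = 1 / 0.13859 = 7.216 → round up → 8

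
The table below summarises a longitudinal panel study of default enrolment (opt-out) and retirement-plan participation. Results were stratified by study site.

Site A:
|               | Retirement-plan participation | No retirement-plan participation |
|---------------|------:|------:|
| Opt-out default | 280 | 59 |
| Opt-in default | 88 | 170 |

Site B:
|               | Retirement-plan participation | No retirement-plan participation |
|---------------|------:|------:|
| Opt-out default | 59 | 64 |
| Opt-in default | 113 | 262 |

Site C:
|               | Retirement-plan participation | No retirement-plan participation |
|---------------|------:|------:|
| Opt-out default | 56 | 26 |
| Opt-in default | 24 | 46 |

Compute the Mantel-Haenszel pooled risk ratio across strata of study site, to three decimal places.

2.105

RR_MH = Σ(aᵢ·n₀ᵢ/nᵢ) / Σ(cᵢ·n₁ᵢ/nᵢ), with n₁ᵢ = aᵢ+bᵢ (exposed), n₀ᵢ = cᵢ+dᵢ (unexposed), nᵢ = n₁ᵢ+n₀ᵢ.
Stratum 1 (Site A): n₁ = 339, n₀ = 258, n = 597; a·n₀/n = 280·258/597 = 121.0050; c·n₁/n = 88·339/597 = 49.9698
Stratum 2 (Site B): n₁ = 123, n₀ = 375, n = 498; a·n₀/n = 59·375/498 = 44.4277; c·n₁/n = 113·123/498 = 27.9096
Stratum 3 (Site C): n₁ = 82, n₀ = 70, n = 152; a·n₀/n = 56·70/152 = 25.7895; c·n₁/n = 24·82/152 = 12.9474
RR_MH = (121.0050 + 44.4277 + 25.7895) / (49.9698 + 27.9096 + 12.9474) = 191.2222 / 90.8269 = 2.10535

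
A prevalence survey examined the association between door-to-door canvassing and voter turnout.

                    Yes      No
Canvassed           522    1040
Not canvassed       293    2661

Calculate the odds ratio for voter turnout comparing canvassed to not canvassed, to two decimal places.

4.56

Cells: a = 522, b = 1040, c = 293, d = 2661.
OR = (a·d)/(b·c) = (522 × 2661) / (1040 × 293) = 1389042 / 304720 = 4.55842
The odds of voter turnout are about 4.56 times as high in the canvassed group.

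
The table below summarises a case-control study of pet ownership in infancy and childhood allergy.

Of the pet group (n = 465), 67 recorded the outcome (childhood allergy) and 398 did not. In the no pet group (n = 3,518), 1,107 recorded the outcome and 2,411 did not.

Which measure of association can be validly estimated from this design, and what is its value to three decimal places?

From the description: a = 67, b = 398, c = 1107, d = 2411.
This is a case-control study: participants were sampled on outcome status, so risks in the source population cannot be estimated directly — relative risk is not valid here. The odds ratio is the appropriate measure.
OR = (a·d)/(b·c) = (67 × 2411) / (398 × 1107) = 161537 / 440586 = 0.36664

0.367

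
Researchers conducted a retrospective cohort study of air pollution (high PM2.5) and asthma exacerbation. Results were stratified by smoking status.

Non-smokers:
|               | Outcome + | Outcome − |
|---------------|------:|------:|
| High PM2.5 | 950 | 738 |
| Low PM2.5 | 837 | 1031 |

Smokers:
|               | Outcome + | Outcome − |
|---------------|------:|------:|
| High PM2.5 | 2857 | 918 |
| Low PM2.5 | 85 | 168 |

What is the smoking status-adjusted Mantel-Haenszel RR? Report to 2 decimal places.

1.42

RR_MH = Σ(aᵢ·n₀ᵢ/nᵢ) / Σ(cᵢ·n₁ᵢ/nᵢ), with n₁ᵢ = aᵢ+bᵢ (exposed), n₀ᵢ = cᵢ+dᵢ (unexposed), nᵢ = n₁ᵢ+n₀ᵢ.
Stratum 1 (Non-smokers): n₁ = 1688, n₀ = 1868, n = 3556; a·n₀/n = 950·1868/3556 = 499.0439; c·n₁/n = 837·1688/3556 = 397.3161
Stratum 2 (Smokers): n₁ = 3775, n₀ = 253, n = 4028; a·n₀/n = 2857·253/4028 = 179.4491; c·n₁/n = 85·3775/4028 = 79.6611
RR_MH = (499.0439 + 179.4491) / (397.3161 + 79.6611) = 678.4930 / 476.9772 = 1.42249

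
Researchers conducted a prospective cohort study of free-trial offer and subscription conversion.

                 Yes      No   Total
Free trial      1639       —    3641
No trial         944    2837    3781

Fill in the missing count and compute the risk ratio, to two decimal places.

1.80

The missing cell is in the exposed row: 3641 − 1639 = 2002.
So a = 1639, b = 2002, c = 944, d = 2837.
RR = [a/(a+b)] / [c/(c+d)] = (1639/3641) / (944/3781) = 0.45015/0.24967 = 1.80299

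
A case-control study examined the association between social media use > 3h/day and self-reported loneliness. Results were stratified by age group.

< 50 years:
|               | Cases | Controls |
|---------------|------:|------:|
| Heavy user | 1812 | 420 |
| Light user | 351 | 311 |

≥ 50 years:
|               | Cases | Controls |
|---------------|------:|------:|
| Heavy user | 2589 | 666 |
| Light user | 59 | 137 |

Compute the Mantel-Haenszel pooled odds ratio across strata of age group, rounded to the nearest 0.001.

OR_MH = Σ(aᵢdᵢ/nᵢ) / Σ(bᵢcᵢ/nᵢ), where nᵢ is the stratum total.
Stratum 1 (< 50 years): n = 2894; a·d/n = 1812·311/2894 = 194.7243; b·c/n = 420·351/2894 = 50.9399
Stratum 2 (≥ 50 years): n = 3451; a·d/n = 2589·137/3451 = 102.7798; b·c/n = 666·59/3451 = 11.3863
OR_MH = (194.7243 + 102.7798) / (50.9399 + 11.3863) = 297.5040 / 62.3261 = 4.77334

4.773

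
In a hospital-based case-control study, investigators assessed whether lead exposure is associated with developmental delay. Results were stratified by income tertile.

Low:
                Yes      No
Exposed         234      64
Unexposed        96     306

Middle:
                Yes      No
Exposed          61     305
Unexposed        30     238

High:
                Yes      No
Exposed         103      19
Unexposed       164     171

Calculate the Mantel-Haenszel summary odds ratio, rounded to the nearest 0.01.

OR_MH = Σ(aᵢdᵢ/nᵢ) / Σ(bᵢcᵢ/nᵢ), where nᵢ is the stratum total.
Stratum 1 (Low): n = 700; a·d/n = 234·306/700 = 102.2914; b·c/n = 64·96/700 = 8.7771
Stratum 2 (Middle): n = 634; a·d/n = 61·238/634 = 22.8991; b·c/n = 305·30/634 = 14.4322
Stratum 3 (High): n = 457; a·d/n = 103·171/457 = 38.5405; b·c/n = 19·164/457 = 6.8184
OR_MH = (102.2914 + 22.8991 + 38.5405) / (8.7771 + 14.4322 + 6.8184) = 163.7310 / 30.0277 = 5.45266

5.45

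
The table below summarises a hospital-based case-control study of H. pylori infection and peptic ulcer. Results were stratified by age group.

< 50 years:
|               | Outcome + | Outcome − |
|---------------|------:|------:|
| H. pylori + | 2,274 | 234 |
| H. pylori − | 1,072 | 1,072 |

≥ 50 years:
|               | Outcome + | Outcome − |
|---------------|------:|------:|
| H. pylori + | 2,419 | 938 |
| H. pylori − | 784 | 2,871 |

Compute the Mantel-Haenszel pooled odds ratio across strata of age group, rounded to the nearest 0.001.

9.537

OR_MH = Σ(aᵢdᵢ/nᵢ) / Σ(bᵢcᵢ/nᵢ), where nᵢ is the stratum total.
Stratum 1 (< 50 years): n = 4652; a·d/n = 2274·1072/4652 = 524.0172; b·c/n = 234·1072/4652 = 53.9226
Stratum 2 (≥ 50 years): n = 7012; a·d/n = 2419·2871/7012 = 990.4377; b·c/n = 938·784/7012 = 104.8762
OR_MH = (524.0172 + 990.4377) / (53.9226 + 104.8762) = 1514.4549 / 158.7988 = 9.53694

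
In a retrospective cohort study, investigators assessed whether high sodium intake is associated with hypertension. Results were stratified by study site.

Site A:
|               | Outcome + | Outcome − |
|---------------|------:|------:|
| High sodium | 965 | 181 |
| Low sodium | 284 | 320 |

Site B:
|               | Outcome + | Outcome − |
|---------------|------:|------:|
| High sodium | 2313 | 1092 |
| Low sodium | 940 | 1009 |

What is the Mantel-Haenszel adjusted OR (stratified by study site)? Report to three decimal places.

2.770

OR_MH = Σ(aᵢdᵢ/nᵢ) / Σ(bᵢcᵢ/nᵢ), where nᵢ is the stratum total.
Stratum 1 (Site A): n = 1750; a·d/n = 965·320/1750 = 176.4571; b·c/n = 181·284/1750 = 29.3737
Stratum 2 (Site B): n = 5354; a·d/n = 2313·1009/5354 = 435.9016; b·c/n = 1092·940/5354 = 191.7221
OR_MH = (176.4571 + 435.9016) / (29.3737 + 191.7221) = 612.3587 / 221.0958 = 2.76965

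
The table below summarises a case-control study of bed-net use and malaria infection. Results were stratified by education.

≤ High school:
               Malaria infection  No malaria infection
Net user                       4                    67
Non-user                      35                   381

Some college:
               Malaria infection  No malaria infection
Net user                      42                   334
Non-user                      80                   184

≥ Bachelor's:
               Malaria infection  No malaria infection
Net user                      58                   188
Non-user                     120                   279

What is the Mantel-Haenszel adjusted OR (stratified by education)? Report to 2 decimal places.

0.49

OR_MH = Σ(aᵢdᵢ/nᵢ) / Σ(bᵢcᵢ/nᵢ), where nᵢ is the stratum total.
Stratum 1 (≤ High school): n = 487; a·d/n = 4·381/487 = 3.1294; b·c/n = 67·35/487 = 4.8152
Stratum 2 (Some college): n = 640; a·d/n = 42·184/640 = 12.0750; b·c/n = 334·80/640 = 41.7500
Stratum 3 (≥ Bachelor's): n = 645; a·d/n = 58·279/645 = 25.0884; b·c/n = 188·120/645 = 34.9767
OR_MH = (3.1294 + 12.0750 + 25.0884) / (4.8152 + 41.7500 + 34.9767) = 40.2927 / 81.5419 = 0.49414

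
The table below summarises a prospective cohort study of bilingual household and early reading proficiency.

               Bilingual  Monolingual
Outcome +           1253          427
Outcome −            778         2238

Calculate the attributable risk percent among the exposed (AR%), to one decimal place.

74.0

Reading the table with exposure as columns: a = 1253 (Bilingual, case), b = 778 (Bilingual, non-case), c = 427 (Monolingual, case), d = 2238.
Risk in exposed = 1253/2031 = 0.61694; risk in unexposed = 427/2665 = 0.16023.
RR = 0.61694/0.16023 = 3.85044
AR% = (RR − 1)/RR × 100 = (3.85044 − 1)/3.85044 × 100 = 74.0289%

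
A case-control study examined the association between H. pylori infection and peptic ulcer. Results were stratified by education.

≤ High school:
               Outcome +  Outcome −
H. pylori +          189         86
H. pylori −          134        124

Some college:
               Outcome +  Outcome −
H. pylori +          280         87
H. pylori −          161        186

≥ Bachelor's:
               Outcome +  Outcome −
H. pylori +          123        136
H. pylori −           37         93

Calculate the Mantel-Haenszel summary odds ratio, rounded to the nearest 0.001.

2.701

OR_MH = Σ(aᵢdᵢ/nᵢ) / Σ(bᵢcᵢ/nᵢ), where nᵢ is the stratum total.
Stratum 1 (≤ High school): n = 533; a·d/n = 189·124/533 = 43.9700; b·c/n = 86·134/533 = 21.6210
Stratum 2 (Some college): n = 714; a·d/n = 280·186/714 = 72.9412; b·c/n = 87·161/714 = 19.6176
Stratum 3 (≥ Bachelor's): n = 389; a·d/n = 123·93/389 = 29.4062; b·c/n = 136·37/389 = 12.9357
OR_MH = (43.9700 + 72.9412 + 29.4062) / (21.6210 + 19.6176 + 12.9357) = 146.3173 / 54.1744 = 2.70086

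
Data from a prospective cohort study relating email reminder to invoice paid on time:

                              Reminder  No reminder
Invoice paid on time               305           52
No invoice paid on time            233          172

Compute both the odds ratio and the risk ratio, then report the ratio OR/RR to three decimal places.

1.773

Reading the table with exposure as columns: a = 305 (Reminder, case), b = 233 (Reminder, non-case), c = 52 (No reminder, case), d = 172.
OR = (305·172)/(233·52) = 52460/12116 = 4.32981
Risk in exposed = 305/538 = 0.56691; risk in unexposed = 52/224 = 0.23214; RR = 2.44209
OR/RR = 4.32981 / 2.44209 = 1.77299
The outcome is not rare, so the OR lies further from 1 than the RR.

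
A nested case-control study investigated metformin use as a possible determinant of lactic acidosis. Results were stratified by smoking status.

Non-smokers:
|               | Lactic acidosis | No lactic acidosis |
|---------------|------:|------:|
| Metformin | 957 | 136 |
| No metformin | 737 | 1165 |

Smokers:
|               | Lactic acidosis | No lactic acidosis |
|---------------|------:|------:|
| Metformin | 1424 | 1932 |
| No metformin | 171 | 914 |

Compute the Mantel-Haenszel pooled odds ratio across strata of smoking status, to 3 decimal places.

6.169

OR_MH = Σ(aᵢdᵢ/nᵢ) / Σ(bᵢcᵢ/nᵢ), where nᵢ is the stratum total.
Stratum 1 (Non-smokers): n = 2995; a·d/n = 957·1165/2995 = 372.2554; b·c/n = 136·737/2995 = 33.4664
Stratum 2 (Smokers): n = 4441; a·d/n = 1424·914/4441 = 293.0727; b·c/n = 1932·171/4441 = 74.3914
OR_MH = (372.2554 + 293.0727) / (33.4664 + 74.3914) = 665.3282 / 107.8578 = 6.16857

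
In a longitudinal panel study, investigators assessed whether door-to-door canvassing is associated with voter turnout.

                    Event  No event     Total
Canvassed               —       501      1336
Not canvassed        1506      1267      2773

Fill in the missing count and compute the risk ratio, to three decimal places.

1.151

The missing cell is in the exposed row: 1336 − 501 = 835.
So a = 835, b = 501, c = 1506, d = 1267.
RR = [a/(a+b)] / [c/(c+d)] = (835/1336) / (1506/2773) = 0.62500/0.54309 = 1.15081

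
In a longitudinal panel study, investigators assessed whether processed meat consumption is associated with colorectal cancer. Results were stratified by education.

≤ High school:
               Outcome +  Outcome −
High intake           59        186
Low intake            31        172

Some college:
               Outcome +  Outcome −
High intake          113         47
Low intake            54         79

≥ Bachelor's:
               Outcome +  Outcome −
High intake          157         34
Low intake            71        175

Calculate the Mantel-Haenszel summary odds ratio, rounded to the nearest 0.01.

OR_MH = Σ(aᵢdᵢ/nᵢ) / Σ(bᵢcᵢ/nᵢ), where nᵢ is the stratum total.
Stratum 1 (≤ High school): n = 448; a·d/n = 59·172/448 = 22.6518; b·c/n = 186·31/448 = 12.8705
Stratum 2 (Some college): n = 293; a·d/n = 113·79/293 = 30.4676; b·c/n = 47·54/293 = 8.6621
Stratum 3 (≥ Bachelor's): n = 437; a·d/n = 157·175/437 = 62.8719; b·c/n = 34·71/437 = 5.5240
OR_MH = (22.6518 + 30.4676 + 62.8719) / (12.8705 + 8.6621 + 5.5240) = 115.9912 / 27.0567 = 4.28697

4.29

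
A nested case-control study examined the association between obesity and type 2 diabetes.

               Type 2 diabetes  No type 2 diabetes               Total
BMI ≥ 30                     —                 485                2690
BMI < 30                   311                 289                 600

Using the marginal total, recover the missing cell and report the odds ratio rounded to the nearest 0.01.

The missing cell is in the exposed row: 2690 − 485 = 2205.
So a = 2205, b = 485, c = 311, d = 289.
OR = (a·d)/(b·c) = (2205 × 289) / (485 × 311) = 637245 / 150835 = 4.22478

4.22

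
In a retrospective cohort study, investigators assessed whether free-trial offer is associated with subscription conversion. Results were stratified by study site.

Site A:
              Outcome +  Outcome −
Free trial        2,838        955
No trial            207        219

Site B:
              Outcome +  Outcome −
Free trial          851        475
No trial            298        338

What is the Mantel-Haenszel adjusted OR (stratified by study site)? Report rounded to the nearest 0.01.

2.47

OR_MH = Σ(aᵢdᵢ/nᵢ) / Σ(bᵢcᵢ/nᵢ), where nᵢ is the stratum total.
Stratum 1 (Site A): n = 4219; a·d/n = 2838·219/4219 = 147.3150; b·c/n = 955·207/4219 = 46.8559
Stratum 2 (Site B): n = 1962; a·d/n = 851·338/1962 = 146.6045; b·c/n = 475·298/1962 = 72.1458
OR_MH = (147.3150 + 146.6045) / (46.8559 + 72.1458) = 293.9195 / 119.0017 = 2.46988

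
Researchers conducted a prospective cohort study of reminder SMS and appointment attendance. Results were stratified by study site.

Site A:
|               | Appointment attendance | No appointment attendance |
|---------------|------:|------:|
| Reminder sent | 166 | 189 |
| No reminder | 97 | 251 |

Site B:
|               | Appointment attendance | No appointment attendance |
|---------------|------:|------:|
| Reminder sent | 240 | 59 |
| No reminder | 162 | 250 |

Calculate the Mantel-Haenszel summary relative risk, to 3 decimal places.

1.889

RR_MH = Σ(aᵢ·n₀ᵢ/nᵢ) / Σ(cᵢ·n₁ᵢ/nᵢ), with n₁ᵢ = aᵢ+bᵢ (exposed), n₀ᵢ = cᵢ+dᵢ (unexposed), nᵢ = n₁ᵢ+n₀ᵢ.
Stratum 1 (Site A): n₁ = 355, n₀ = 348, n = 703; a·n₀/n = 166·348/703 = 82.1735; c·n₁/n = 97·355/703 = 48.9829
Stratum 2 (Site B): n₁ = 299, n₀ = 412, n = 711; a·n₀/n = 240·412/711 = 139.0717; c·n₁/n = 162·299/711 = 68.1266
RR_MH = (82.1735 + 139.0717) / (48.9829 + 68.1266) = 221.2453 / 117.1095 = 1.88922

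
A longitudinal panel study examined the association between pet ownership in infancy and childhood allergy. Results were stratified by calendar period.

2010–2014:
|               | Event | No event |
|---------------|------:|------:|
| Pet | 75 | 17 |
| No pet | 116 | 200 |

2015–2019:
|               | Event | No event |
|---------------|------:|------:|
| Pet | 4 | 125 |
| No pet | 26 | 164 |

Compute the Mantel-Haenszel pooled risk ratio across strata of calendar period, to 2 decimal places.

1.65

RR_MH = Σ(aᵢ·n₀ᵢ/nᵢ) / Σ(cᵢ·n₁ᵢ/nᵢ), with n₁ᵢ = aᵢ+bᵢ (exposed), n₀ᵢ = cᵢ+dᵢ (unexposed), nᵢ = n₁ᵢ+n₀ᵢ.
Stratum 1 (2010–2014): n₁ = 92, n₀ = 316, n = 408; a·n₀/n = 75·316/408 = 58.0882; c·n₁/n = 116·92/408 = 26.1569
Stratum 2 (2015–2019): n₁ = 129, n₀ = 190, n = 319; a·n₀/n = 4·190/319 = 2.3824; c·n₁/n = 26·129/319 = 10.5141
RR_MH = (58.0882 + 2.3824) / (26.1569 + 10.5141) = 60.4707 / 36.6710 = 1.64901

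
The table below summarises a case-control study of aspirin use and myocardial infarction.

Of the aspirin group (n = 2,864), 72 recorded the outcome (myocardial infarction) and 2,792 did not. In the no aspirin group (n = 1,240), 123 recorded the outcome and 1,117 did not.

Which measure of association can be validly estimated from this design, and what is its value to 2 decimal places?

0.23

From the description: a = 72, b = 2792, c = 123, d = 1117.
This is a case-control study: participants were sampled on outcome status, so risks in the source population cannot be estimated directly — relative risk is not valid here. The odds ratio is the appropriate measure.
OR = (a·d)/(b·c) = (72 × 1117) / (2792 × 123) = 80424 / 343416 = 0.23419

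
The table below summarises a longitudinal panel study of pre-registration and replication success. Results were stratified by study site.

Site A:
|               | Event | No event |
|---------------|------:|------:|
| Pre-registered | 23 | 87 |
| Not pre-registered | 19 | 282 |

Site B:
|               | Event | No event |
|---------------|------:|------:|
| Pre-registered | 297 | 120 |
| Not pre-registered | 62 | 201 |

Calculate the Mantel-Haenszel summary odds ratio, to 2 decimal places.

6.92

OR_MH = Σ(aᵢdᵢ/nᵢ) / Σ(bᵢcᵢ/nᵢ), where nᵢ is the stratum total.
Stratum 1 (Site A): n = 411; a·d/n = 23·282/411 = 15.7810; b·c/n = 87·19/411 = 4.0219
Stratum 2 (Site B): n = 680; a·d/n = 297·201/680 = 87.7897; b·c/n = 120·62/680 = 10.9412
OR_MH = (15.7810 + 87.7897) / (4.0219 + 10.9412) = 103.5707 / 14.9631 = 6.92175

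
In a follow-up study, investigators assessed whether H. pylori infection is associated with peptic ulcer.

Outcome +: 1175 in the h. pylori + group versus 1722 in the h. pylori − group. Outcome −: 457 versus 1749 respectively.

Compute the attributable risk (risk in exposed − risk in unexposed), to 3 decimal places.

From the description: a = 1175, b = 457, c = 1722, d = 1749.
Risk in exposed = 1175/1632 = 0.719975; risk in unexposed = 1722/3471 = 0.496111.
Risk difference = 0.719975 − 0.496111 = 0.223865

0.224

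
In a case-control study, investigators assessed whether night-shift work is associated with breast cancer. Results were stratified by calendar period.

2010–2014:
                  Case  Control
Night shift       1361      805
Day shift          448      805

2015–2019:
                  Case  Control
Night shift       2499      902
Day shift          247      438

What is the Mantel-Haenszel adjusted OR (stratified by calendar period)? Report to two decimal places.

3.68

OR_MH = Σ(aᵢdᵢ/nᵢ) / Σ(bᵢcᵢ/nᵢ), where nᵢ is the stratum total.
Stratum 1 (2010–2014): n = 3419; a·d/n = 1361·805/3419 = 320.4460; b·c/n = 805·448/3419 = 105.4811
Stratum 2 (2015–2019): n = 4086; a·d/n = 2499·438/4086 = 267.8811; b·c/n = 902·247/4086 = 54.5262
OR_MH = (320.4460 + 267.8811) / (105.4811 + 54.5262) = 588.3271 / 160.0073 = 3.67688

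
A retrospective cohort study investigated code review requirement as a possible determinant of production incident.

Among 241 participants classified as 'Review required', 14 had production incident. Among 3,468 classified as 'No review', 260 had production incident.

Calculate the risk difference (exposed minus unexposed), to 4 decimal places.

-0.0169

From the description: a = 14, b = 227, c = 260, d = 3208.
Risk in exposed = 14/241 = 0.058091; risk in unexposed = 260/3468 = 0.074971.
Risk difference = 0.058091 − 0.074971 = -0.016880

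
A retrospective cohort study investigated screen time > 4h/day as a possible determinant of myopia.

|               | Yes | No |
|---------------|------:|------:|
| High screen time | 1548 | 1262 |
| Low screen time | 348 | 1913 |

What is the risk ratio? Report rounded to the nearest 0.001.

3.579

Cells: a = 1548, b = 1262, c = 348, d = 1913.
Risk in exposed = 1548/2810 = 0.55089; risk in unexposed = 348/2261 = 0.15391.
RR = 0.55089 / 0.15391 = 3.57920
The risk among the exposed is 3.58 times that among the unexposed.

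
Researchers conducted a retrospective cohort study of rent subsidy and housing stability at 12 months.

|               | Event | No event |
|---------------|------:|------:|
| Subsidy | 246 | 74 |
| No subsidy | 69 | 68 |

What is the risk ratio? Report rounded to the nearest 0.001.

1.526

Cells: a = 246, b = 74, c = 69, d = 68.
Risk in exposed = 246/320 = 0.76875; risk in unexposed = 69/137 = 0.50365.
RR = 0.76875 / 0.50365 = 1.52636
The risk among the exposed is 1.53 times that among the unexposed.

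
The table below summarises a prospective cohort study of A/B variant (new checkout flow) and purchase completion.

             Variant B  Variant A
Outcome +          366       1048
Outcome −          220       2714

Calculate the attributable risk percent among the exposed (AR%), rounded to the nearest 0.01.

55.40

Reading the table with exposure as columns: a = 366 (Variant B, case), b = 220 (Variant B, non-case), c = 1048 (Variant A, case), d = 2714.
Risk in exposed = 366/586 = 0.62457; risk in unexposed = 1048/3762 = 0.27858.
RR = 0.62457/0.27858 = 2.24203
AR% = (RR − 1)/RR × 100 = (2.24203 − 1)/2.24203 × 100 = 55.3975%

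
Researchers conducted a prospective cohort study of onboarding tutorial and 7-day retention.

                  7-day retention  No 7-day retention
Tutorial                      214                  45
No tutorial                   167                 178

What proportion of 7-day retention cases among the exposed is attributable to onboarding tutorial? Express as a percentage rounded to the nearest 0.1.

41.4

Cells: a = 214, b = 45, c = 167, d = 178.
Risk in exposed = 214/259 = 0.82625; risk in unexposed = 167/345 = 0.48406.
RR = 0.82625/0.48406 = 1.70693
AR% = (RR − 1)/RR × 100 = (1.70693 − 1)/1.70693 × 100 = 41.4154%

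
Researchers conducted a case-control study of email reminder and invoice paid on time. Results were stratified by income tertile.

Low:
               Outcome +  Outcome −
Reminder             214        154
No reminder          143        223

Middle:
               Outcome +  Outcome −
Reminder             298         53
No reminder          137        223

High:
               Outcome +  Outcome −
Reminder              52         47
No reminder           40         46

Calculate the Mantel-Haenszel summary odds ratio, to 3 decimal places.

OR_MH = Σ(aᵢdᵢ/nᵢ) / Σ(bᵢcᵢ/nᵢ), where nᵢ is the stratum total.
Stratum 1 (Low): n = 734; a·d/n = 214·223/734 = 65.0163; b·c/n = 154·143/734 = 30.0027
Stratum 2 (Middle): n = 711; a·d/n = 298·223/711 = 93.4655; b·c/n = 53·137/711 = 10.2124
Stratum 3 (High): n = 185; a·d/n = 52·46/185 = 12.9297; b·c/n = 47·40/185 = 10.1622
OR_MH = (65.0163 + 93.4655 + 12.9297) / (30.0027 + 10.2124 + 10.1622) = 171.4116 / 50.3773 = 3.40256

3.403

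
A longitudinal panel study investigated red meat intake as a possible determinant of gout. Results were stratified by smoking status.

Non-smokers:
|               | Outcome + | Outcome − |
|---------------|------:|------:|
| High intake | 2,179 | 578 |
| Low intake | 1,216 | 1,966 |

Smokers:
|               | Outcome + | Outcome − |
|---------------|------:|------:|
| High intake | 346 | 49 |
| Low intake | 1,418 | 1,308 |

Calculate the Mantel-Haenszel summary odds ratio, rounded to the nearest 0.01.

6.16

OR_MH = Σ(aᵢdᵢ/nᵢ) / Σ(bᵢcᵢ/nᵢ), where nᵢ is the stratum total.
Stratum 1 (Non-smokers): n = 5939; a·d/n = 2179·1966/5939 = 721.3191; b·c/n = 578·1216/5939 = 118.3445
Stratum 2 (Smokers): n = 3121; a·d/n = 346·1308/3121 = 145.0074; b·c/n = 49·1418/3121 = 22.2627
OR_MH = (721.3191 + 145.0074) / (118.3445 + 22.2627) = 866.3264 / 140.6072 = 6.16132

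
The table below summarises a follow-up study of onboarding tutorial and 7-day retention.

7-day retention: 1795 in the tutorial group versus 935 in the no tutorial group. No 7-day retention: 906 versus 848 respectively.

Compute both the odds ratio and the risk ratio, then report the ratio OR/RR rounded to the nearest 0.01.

From the description: a = 1795, b = 906, c = 935, d = 848.
OR = (1795·848)/(906·935) = 1522160/847110 = 1.79689
Risk in exposed = 1795/2701 = 0.66457; risk in unexposed = 935/1783 = 0.52440; RR = 1.26730
OR/RR = 1.79689 / 1.26730 = 1.41788
The outcome is not rare, so the OR lies further from 1 than the RR.

1.42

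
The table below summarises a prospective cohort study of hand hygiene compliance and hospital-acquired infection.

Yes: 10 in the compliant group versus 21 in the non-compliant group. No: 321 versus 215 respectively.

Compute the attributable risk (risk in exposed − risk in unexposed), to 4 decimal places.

-0.0588

From the description: a = 10, b = 321, c = 21, d = 215.
Risk in exposed = 10/331 = 0.030211; risk in unexposed = 21/236 = 0.088983.
Risk difference = 0.030211 − 0.088983 = -0.058772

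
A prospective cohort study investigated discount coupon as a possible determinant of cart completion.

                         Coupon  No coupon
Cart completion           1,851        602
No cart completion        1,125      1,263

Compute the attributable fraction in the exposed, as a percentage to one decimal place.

48.1

Reading the table with exposure as columns: a = 1851 (Coupon, case), b = 1125 (Coupon, non-case), c = 602 (No coupon, case), d = 1263.
Risk in exposed = 1851/2976 = 0.62198; risk in unexposed = 602/1865 = 0.32279.
RR = 0.62198/0.32279 = 1.92689
AR% = (RR − 1)/RR × 100 = (1.92689 − 1)/1.92689 × 100 = 48.1028%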